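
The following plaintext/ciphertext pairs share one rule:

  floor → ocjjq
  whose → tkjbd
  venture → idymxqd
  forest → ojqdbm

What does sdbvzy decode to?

Each letter's alphabet position (a=0..z=25) is mapped through 11·x+11 mod 26 — an affine cipher.
Decoding sdbvzy: s(18)→19·(18−11)≡3=d; d(3)→19·(3−11)≡4=e; b(1)→19·(1−11)≡18=s; v(21)→19·(21−11)≡8=i; z(25)→19·(25−11)≡6=g; y(24)→19·(24−11)≡13=n (all mod 26).

design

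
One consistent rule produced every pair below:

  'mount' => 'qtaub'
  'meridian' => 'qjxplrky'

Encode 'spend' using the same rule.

wukul

In mount: m→q is +4, o→t is +5, u→a is +6, n→u is +7 — the shift increases by 1 each position. Each letter shifts forward by (position + 4), i.e. 4, 5, 6, … — the shift grows by one for each successive letter.
On spend: s+4=w, p+5=u, e+6=k, n+7=u, d+8=l.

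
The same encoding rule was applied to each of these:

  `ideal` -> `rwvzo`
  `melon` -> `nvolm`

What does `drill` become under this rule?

Each pair mirrors across the alphabet (i↔r, d↔w, e↔v): positions sum to 25. Each letter is replaced by its mirror in the alphabet: a↔z, b↔y, c↔x, and so on (the Atbash cipher).
Applying it to drill: d↔w, r↔i, i↔r, l↔o, l↔o.

wiroo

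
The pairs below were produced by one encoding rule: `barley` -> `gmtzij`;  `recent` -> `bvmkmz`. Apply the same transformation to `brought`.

The output letters match the input read backwards, each shifted +8: barley reversed is yelrab. Read the word backwards and shift each letter +8.
For brought: reverse → thguorb; then shift: t+8=b, h+8=p, g+8=o, u+8=c, o+8=w, r+8=z, b+8=j.

bpocwzj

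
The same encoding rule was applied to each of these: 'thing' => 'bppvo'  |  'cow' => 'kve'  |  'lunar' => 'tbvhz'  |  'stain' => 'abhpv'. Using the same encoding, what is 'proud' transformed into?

xzvbl

The shift depends on letter class: consonant t→b is +8, but vowel i→p is +7. The rule splits by letter class: vowels +7, consonants +8.
On proud: p(cons)+8=x, r(cons)+8=z, o(vowel)+7=v, u(vowel)+7=b, d(cons)+8=l.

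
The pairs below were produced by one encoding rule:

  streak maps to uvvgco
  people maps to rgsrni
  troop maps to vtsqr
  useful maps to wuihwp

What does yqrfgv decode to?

wonder

Shifts by position in streak: pos 0: s→u (+2), pos 1: t→v (+2), pos 2: r→v (+4), pos 3: e→g (+2), pos 4: a→c (+2), pos 5: k→o (+4) — repeating every 3. The shifts repeat in a cycle of length 3: positions 0,1,… shift by +2, +2, +4, then the pattern repeats.
Reversing it on yqrfgv: y−2=w, q−2=o, r−4=n, f−2=d, g−2=e, v−4=r.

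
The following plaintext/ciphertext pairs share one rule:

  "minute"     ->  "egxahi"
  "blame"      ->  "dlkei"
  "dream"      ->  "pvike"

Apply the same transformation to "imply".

gejly

Each letter's alphabet position (a=0..z=25) is mapped through 19·x+10 mod 26 — an affine cipher.
For imply: i(8)→19·8+10≡6=g; m(12)→19·12+10≡4=e; p(15)→19·15+10≡9=j; l(11)→19·11+10≡11=l; y(24)→19·24+10≡24=y (all mod 26).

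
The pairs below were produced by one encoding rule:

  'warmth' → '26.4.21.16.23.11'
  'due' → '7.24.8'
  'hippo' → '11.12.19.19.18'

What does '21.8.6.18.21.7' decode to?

The number is (letter's place in the alphabet, a=1) + 3.
Decoding 21.8.6.18.21.7: 21→(21−3)÷1=18=r, 8→(8−3)÷1=5=e, 6→(6−3)÷1=3=c, 18→(18−3)÷1=15=o, 21→(21−3)÷1=18=r, 7→(7−3)÷1=4=d.

record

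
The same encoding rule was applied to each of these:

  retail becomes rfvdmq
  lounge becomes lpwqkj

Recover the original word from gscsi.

The shift increases by 1 at each position, starting from +0: 0, 1, 2, ….
Reversing it on gscsi: g−0=g, s−1=r, c−2=a, s−3=p, i−4=e.

grape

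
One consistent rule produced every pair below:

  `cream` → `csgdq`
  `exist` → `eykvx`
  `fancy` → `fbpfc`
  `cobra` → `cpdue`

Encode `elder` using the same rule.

Each letter shifts forward by its position index (0, 1, 2, …) — the shift grows by one for each successive letter.
Applying it to elder: e+0=e, l+1=m, d+2=f, e+3=h, r+4=v.

emfhv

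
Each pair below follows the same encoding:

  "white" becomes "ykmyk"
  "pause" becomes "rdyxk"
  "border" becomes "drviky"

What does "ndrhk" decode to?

The shift increases by 1 at each position, starting from +2: 2, 3, 4, ….
Undoing it on ndrhk: n−2=l, d−3=a, r−4=n, h−5=c, k−6=e.

lance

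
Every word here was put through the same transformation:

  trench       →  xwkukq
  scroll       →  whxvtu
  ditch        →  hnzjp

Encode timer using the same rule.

In trench: t→x is +4, r→w is +5, e→k is +6, n→u is +7 — the shift increases by 1 each position. The shift increases by 1 at each position, starting from +4: 4, 5, 6, ….
For timer: t+4=x, i+5=n, m+6=s, e+7=l, r+8=z.

xnslz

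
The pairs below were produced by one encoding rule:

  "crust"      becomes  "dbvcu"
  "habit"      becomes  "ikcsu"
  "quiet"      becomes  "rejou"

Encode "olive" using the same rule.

pvjff

Shifts by position in crust: pos 0: c→d (+1), pos 1: r→b (+10), pos 2: u→v (+1), pos 3: s→c (+10) — repeating every 2. It's a Vigenère-style cipher with numeric key [1,10]: position i shifts by key[i mod 2].
For olive: o+1=p, l+10=v, i+1=j, v+10=f, e+1=f.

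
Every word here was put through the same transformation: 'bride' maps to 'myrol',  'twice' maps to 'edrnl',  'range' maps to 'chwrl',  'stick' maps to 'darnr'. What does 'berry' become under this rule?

mlacf

Shifts by position in bride: pos 0: b→m (+11), pos 1: r→y (+7), pos 2: i→r (+9), pos 3: d→o (+11), pos 4: e→l (+7) — repeating every 3. A repeating key of period 3 is used — shifts +11, +7, +9 over and over.
Applying it to berry: b+11=m, e+7=l, r+9=a, r+11=c, y+7=f.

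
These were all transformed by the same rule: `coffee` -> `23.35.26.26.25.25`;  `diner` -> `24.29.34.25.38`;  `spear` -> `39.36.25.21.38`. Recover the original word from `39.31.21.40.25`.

skate

Letters become their 1-based position plus 20 (so a→21, b→22, …).
Reversing it on 39.31.21.40.25: 39→(39−20)÷1=19=s, 31→(31−20)÷1=11=k, 21→(21−20)÷1=1=a, 40→(40−20)÷1=20=t, 25→(25−20)÷1=5=e.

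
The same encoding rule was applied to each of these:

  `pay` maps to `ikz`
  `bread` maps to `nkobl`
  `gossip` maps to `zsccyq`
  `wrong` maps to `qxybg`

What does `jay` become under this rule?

ikt

The output letters match the input read backwards, each shifted +10: pay reversed is yap. Read the word backwards and shift each letter +10.
Applying it to jay: reverse → yaj; then shift: y+10=i, a+10=k, j+10=t.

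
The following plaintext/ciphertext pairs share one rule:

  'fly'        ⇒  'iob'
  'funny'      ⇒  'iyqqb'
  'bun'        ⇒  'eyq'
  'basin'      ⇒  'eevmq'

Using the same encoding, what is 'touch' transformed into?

wsyfk

The shift depends on letter class: consonant f→i is +3, but vowel u→y is +4. The rule splits by letter class: vowels +4, consonants +3.
For touch: t(cons)+3=w, o(vowel)+4=s, u(vowel)+4=y, c(cons)+3=f, h(cons)+3=k.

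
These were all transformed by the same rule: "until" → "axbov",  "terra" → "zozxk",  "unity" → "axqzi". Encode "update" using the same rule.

azlgdm

Shifts by position in until: pos 0: u→a (+6), pos 1: n→x (+10), pos 2: t→b (+8), pos 3: i→o (+6), pos 4: l→v (+10) — repeating every 3. The shifts repeat in a cycle of length 3: positions 0,1,… shift by +6, +10, +8, then the pattern repeats.
On update: u+6=a, p+10=z, d+8=l, a+6=g, t+10=d, e+8=m.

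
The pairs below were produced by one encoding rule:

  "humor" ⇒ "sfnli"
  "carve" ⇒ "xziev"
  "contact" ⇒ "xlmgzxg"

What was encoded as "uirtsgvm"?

frighten

Treating letters as 0–25, the rule is x ↦ 25x + 25 (mod 26).
Decoding uirtsgvm: u(20)→25·(20−25)≡5=f; i(8)→25·(8−25)≡17=r; r(17)→25·(17−25)≡8=i; t(19)→25·(19−25)≡6=g; s(18)→25·(18−25)≡7=h; g(6)→25·(6−25)≡19=t; v(21)→25·(21−25)≡4=e; m(12)→25·(12−25)≡13=n (all mod 26).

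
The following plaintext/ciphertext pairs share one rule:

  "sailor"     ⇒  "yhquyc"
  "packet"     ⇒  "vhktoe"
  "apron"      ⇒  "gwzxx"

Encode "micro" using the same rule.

In sailor: s→y is +6, a→h is +7, i→q is +8, l→u is +9 — the shift increases by 1 each position. Each letter shifts forward by (position + 6), i.e. 6, 7, 8, … — the shift grows by one for each successive letter.
For micro: m+6=s, i+7=p, c+8=k, r+9=a, o+10=y.

spkay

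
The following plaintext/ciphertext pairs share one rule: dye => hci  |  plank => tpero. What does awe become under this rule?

Compare letters: d→h is +4, y→c is +4, e→i is +4 — a constant shift. Each letter is shifted forward by 4 in the alphabet (a Caesar shift of +4).
On awe: a+4=e, w+4=a, e+4=i.

eai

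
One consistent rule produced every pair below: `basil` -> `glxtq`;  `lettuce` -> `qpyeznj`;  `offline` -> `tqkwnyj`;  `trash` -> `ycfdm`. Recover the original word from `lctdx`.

gross

Shifts by position in basil: pos 0: b→g (+5), pos 1: a→l (+11), pos 2: s→x (+5), pos 3: i→t (+11) — repeating every 2. The shifts repeat in a cycle of length 2: positions 0,1,… shift by +5, +11, then the pattern repeats.
Decoding lctdx: l−5=g, c−11=r, t−5=o, d−11=s, x−5=s.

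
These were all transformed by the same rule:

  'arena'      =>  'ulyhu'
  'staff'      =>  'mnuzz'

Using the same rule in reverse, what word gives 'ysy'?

eye

Compare letters: a→u is +20, r→l is +20, e→y is +20 — a constant shift. This is a Caesar cipher with shift 20.
Undoing it on ysy: y−20=e, s−20=y, y−20=e.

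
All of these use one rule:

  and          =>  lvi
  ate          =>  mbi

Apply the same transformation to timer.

The output letters match the input read backwards, each shifted +8: and reversed is dna. Read the word backwards and shift each letter +8.
On timer: reverse → remit; then shift: r+8=z, e+8=m, m+8=u, i+8=q, t+8=b.

zmuqb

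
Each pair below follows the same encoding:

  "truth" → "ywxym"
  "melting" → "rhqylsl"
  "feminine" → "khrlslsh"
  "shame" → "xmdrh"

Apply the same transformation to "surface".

The shift depends on letter class: consonant t→y is +5, but vowel u→x is +3. The rule splits by letter class: vowels +3, consonants +5.
For surface: s(cons)+5=x, u(vowel)+3=x, r(cons)+5=w, f(cons)+5=k, a(vowel)+3=d, c(cons)+5=h, e(vowel)+3=h.

xxwkdhh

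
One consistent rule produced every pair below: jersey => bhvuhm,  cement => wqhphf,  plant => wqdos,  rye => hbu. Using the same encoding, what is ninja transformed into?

Read the word backwards and shift each letter +3.
Applying it to ninja: reverse → ajnin; then shift: a+3=d, j+3=m, n+3=q, i+3=l, n+3=q.

dmqlq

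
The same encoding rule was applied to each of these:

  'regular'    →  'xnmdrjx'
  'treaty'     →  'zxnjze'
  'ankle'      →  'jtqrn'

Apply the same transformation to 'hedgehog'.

The rule splits by letter class: vowels +9, consonants +6.
On hedgehog: h(cons)+6=n, e(vowel)+9=n, d(cons)+6=j, g(cons)+6=m, e(vowel)+9=n, h(cons)+6=n, o(vowel)+9=x, g(cons)+6=m.

nnjmnnxm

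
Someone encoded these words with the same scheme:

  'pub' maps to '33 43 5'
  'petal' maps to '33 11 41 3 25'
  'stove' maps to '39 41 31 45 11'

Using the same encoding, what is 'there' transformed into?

With a=1..z=26, the number is 2·pos + 1.
On there: t=20→41, h=8→17, e=5→11, r=18→37, e=5→11.

41 17 11 37 11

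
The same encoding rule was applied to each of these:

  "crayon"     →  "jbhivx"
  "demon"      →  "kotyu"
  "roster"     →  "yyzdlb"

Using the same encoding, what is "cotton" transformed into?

jyadvx

Shifts by position in crayon: pos 0: c→j (+7), pos 1: r→b (+10), pos 2: a→h (+7), pos 3: y→i (+10) — repeating every 2. It's a Vigenère-style cipher with numeric key [7,10]: position i shifts by key[i mod 2].
For cotton: c+7=j, o+10=y, t+7=a, t+10=d, o+7=v, n+10=x.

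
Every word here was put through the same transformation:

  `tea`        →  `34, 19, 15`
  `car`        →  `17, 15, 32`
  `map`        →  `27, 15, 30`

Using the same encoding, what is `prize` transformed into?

t is letter #20 and maps to 34: an offset of 14. Each letter is replaced by its alphabet position (a=1..z=26) + 14.
On prize: p=16→30, r=18→32, i=9→23, z=26→40, e=5→19.

30, 32, 23, 40, 19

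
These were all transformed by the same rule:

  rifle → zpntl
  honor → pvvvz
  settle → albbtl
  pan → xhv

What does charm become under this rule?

kphzu

The shift depends on letter class: consonant r→z is +8, but vowel i→p is +7. Two shifts are in play — +7 for a/e/i/o/u, +8 for every other letter.
Applying it to charm: c(cons)+8=k, h(cons)+8=p, a(vowel)+7=h, r(cons)+8=z, m(cons)+8=u.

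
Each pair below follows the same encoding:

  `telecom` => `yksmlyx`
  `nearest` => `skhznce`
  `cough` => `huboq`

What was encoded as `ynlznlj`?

In telecom: t→y is +5, e→k is +6, l→s is +7, e→m is +8 — the shift increases by 1 each position. The shift increases by 1 at each position, starting from +5: 5, 6, 7, ….
Undoing it on ynlznlj: y−5=t, n−6=h, l−7=e, z−8=r, n−9=e, l−10=b, j−11=y.

thereby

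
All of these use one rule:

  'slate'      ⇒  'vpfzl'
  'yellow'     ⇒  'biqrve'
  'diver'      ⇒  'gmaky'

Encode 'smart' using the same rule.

vqfxa

The shift increases by 1 at each position, starting from +3: 3, 4, 5, ….
Applying it to smart: s+3=v, m+4=q, a+5=f, r+6=x, t+7=a.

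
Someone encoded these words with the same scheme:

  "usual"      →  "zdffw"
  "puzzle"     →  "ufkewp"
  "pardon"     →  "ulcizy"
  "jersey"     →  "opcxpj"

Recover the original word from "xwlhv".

Shifts by position in usual: pos 0: u→z (+5), pos 1: s→d (+11), pos 2: u→f (+11), pos 3: a→f (+5), pos 4: l→w (+11) — repeating every 3. A repeating key of period 3 is used — shifts +5, +11, +11 over and over.
Reversing it on xwlhv: x−5=s, w−11=l, l−11=a, h−5=c, v−11=k.

slack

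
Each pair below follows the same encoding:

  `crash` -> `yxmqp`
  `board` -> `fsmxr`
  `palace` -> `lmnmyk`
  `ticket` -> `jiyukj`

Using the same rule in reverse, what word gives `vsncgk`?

volume

c(2)→y(24) and r(17)→x(23) fit y≡19x+12 (mod 26); the inverse of 19 mod 26 is 11. Each letter's alphabet position (a=0..z=25) is mapped through 19·x+12 mod 26 — an affine cipher.
Undoing it on vsncgk: v(21)→11·(21−12)≡21=v; s(18)→11·(18−12)≡14=o; n(13)→11·(13−12)≡11=l; c(2)→11·(2−12)≡20=u; g(6)→11·(6−12)≡12=m; k(10)→11·(10−12)≡4=e (all mod 26).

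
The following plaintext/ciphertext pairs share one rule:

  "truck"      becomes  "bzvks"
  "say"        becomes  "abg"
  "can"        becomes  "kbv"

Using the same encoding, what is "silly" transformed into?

The shift depends on letter class: consonant t→b is +8, but vowel u→v is +1. The rule splits by letter class: vowels +1, consonants +8.
On silly: s(cons)+8=a, i(vowel)+1=j, l(cons)+8=t, l(cons)+8=t, y(cons)+8=g.

ajttg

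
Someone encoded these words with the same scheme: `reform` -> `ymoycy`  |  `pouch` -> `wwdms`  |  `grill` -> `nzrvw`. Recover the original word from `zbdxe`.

In reform: r→y is +7, e→m is +8, f→o is +9, o→y is +10 — the shift increases by 1 each position. Each letter shifts forward by (position + 7), i.e. 7, 8, 9, … — the shift grows by one for each successive letter.
Reversing it on zbdxe: z−7=s, b−8=t, d−9=u, x−10=n, e−11=t.

stunt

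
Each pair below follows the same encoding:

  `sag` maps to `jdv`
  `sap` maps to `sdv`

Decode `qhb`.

The output letters match the input read backwards, each shifted +3: sag reversed is gas. The word is reversed, then every letter is shifted forward by 3.
Decoding qhb: shift back: q−3=n, h−3=e, b−3=y → ney; then reverse → yen.

yen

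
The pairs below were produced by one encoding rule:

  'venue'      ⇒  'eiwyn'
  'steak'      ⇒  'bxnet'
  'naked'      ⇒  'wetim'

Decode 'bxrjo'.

stiff

Shifts by position in venue: pos 0: v→e (+9), pos 1: e→i (+4), pos 2: n→w (+9), pos 3: u→y (+4) — repeating every 2. It's a Vigenère-style cipher with numeric key [9,4]: position i shifts by key[i mod 2].
Reversing it on bxrjo: b−9=s, x−4=t, r−9=i, j−4=f, o−9=f.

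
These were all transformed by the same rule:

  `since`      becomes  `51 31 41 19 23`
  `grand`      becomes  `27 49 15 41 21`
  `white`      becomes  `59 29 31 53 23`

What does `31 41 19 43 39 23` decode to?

income

s(#19)→51 and i(#9)→31: differences scale by 2, so n = 2·pos + 13. With a=1..z=26, the number is 2·pos + 13.
Decoding 31 41 19 43 39 23: 31→(31−13)÷2=9=i, 41→(41−13)÷2=14=n, 19→(19−13)÷2=3=c, 43→(43−13)÷2=15=o, 39→(39−13)÷2=13=m, 23→(23−13)÷2=5=e.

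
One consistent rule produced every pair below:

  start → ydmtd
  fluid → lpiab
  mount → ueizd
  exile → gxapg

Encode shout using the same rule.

yveid

s(18)→y(24) and t(19)→d(3) fit y≡5x+12 (mod 26); the inverse of 5 mod 26 is 21. Treating letters as 0–25, the rule is x ↦ 5x + 12 (mod 26).
For shout: s(18)→5·18+12≡24=y; h(7)→5·7+12≡21=v; o(14)→5·14+12≡4=e; u(20)→5·20+12≡8=i; t(19)→5·19+12≡3=d (all mod 26).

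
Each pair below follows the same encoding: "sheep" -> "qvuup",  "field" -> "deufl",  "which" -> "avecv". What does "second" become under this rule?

qucgxl

This is an affine cipher: with a=0,…,z=25, each position x becomes (9x+10) mod 26.
On second: s(18)→9·18+10≡16=q; e(4)→9·4+10≡20=u; c(2)→9·2+10≡2=c; o(14)→9·14+10≡6=g; n(13)→9·13+10≡23=x; d(3)→9·3+10≡11=l (all mod 26).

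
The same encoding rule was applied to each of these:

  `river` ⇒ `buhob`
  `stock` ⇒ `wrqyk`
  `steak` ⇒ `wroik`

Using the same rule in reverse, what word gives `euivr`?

giant

Treating letters as 0–25, the rule is x ↦ 21x + 8 (mod 26).
Undoing it on euivr: e(4)→5·(4−8)≡6=g; u(20)→5·(20−8)≡8=i; i(8)→5·(8−8)≡0=a; v(21)→5·(21−8)≡13=n; r(17)→5·(17−8)≡19=t (all mod 26).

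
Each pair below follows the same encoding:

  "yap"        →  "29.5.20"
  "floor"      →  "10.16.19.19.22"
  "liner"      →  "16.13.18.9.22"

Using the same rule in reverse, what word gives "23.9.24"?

set

y is letter #25 and maps to 29: an offset of 4. The number is (letter's place in the alphabet, a=1) + 4.
Reversing it on 23.9.24: 23→(23−4)÷1=19=s, 9→(9−4)÷1=5=e, 24→(24−4)÷1=20=t.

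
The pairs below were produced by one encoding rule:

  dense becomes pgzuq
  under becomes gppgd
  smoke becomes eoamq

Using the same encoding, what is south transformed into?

Shifts by position in dense: pos 0: d→p (+12), pos 1: e→g (+2), pos 2: n→z (+12), pos 3: s→u (+2) — repeating every 2. The shifts repeat in a cycle of length 2: positions 0,1,… shift by +12, +2, then the pattern repeats.
For south: s+12=e, o+2=q, u+12=g, t+2=v, h+12=t.

eqgvt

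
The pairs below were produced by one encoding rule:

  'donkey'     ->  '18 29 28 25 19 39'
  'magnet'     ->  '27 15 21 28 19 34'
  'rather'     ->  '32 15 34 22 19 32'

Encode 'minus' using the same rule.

d is letter #4 and maps to 18: an offset of 14. Letters become their 1-based position plus 14 (so a→15, b→16, …).
On minus: m=13→27, i=9→23, n=14→28, u=21→35, s=19→33.

27 23 28 35 33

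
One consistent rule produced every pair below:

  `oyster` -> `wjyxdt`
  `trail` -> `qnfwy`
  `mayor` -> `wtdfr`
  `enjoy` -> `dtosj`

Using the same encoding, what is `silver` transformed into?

wjaqnx

The output letters match the input read backwards, each shifted +5: oyster reversed is retsyo. Read the word backwards and shift each letter +5.
On silver: reverse → revlis; then shift: r+5=w, e+5=j, v+5=a, l+5=q, i+5=n, s+5=x.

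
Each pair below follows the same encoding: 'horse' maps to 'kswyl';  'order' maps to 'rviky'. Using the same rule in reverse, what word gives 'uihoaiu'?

recital

In horse: h→k is +3, o→s is +4, r→w is +5, s→y is +6 — the shift increases by 1 each position. Each letter shifts forward by (position + 3), i.e. 3, 4, 5, … — the shift grows by one for each successive letter.
Reversing it on uihoaiu: u−3=r, i−4=e, h−5=c, o−6=i, a−7=t, i−8=a, u−9=l.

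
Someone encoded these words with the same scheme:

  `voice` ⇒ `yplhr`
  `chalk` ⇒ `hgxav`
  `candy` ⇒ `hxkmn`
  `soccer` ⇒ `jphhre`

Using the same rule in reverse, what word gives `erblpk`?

v(21)→y(24) and o(14)→p(15) fit y≡5x+23 (mod 26); the inverse of 5 mod 26 is 21. Each letter's alphabet position (a=0..z=25) is mapped through 5·x+23 mod 26 — an affine cipher.
Decoding erblpk: e(4)→21·(4−23)≡17=r; r(17)→21·(17−23)≡4=e; b(1)→21·(1−23)≡6=g; l(11)→21·(11−23)≡8=i; p(15)→21·(15−23)≡14=o; k(10)→21·(10−23)≡13=n (all mod 26).

region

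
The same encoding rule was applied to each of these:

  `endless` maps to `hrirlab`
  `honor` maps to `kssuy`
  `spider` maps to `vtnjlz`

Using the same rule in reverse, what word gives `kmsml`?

The shift increases by 1 at each position, starting from +3: 3, 4, 5, ….
Reversing it on kmsml: k−3=h, m−4=i, s−5=n, m−6=g, l−7=e.

hinge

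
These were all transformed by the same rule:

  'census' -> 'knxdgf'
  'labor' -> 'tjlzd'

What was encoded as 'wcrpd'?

other

In census: c→k is +8, e→n is +9, n→x is +10, s→d is +11 — the shift increases by 1 each position. The shift increases by 1 at each position, starting from +8: 8, 9, 10, ….
Decoding wcrpd: w−8=o, c−9=t, r−10=h, p−11=e, d−12=r.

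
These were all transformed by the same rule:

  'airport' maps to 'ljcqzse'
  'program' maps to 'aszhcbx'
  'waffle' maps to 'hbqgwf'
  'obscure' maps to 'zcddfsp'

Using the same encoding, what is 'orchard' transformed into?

Shifts by position in airport: pos 0: a→l (+11), pos 1: i→j (+1), pos 2: r→c (+11), pos 3: p→q (+1) — repeating every 2. The shifts repeat in a cycle of length 2: positions 0,1,… shift by +11, +1, then the pattern repeats.
On orchard: o+11=z, r+1=s, c+11=n, h+1=i, a+11=l, r+1=s, d+11=o.

zsnilso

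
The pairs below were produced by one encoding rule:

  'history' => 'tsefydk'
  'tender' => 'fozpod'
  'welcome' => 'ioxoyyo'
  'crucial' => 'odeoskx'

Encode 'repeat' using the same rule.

Vowels shift forward by 10 and consonants shift forward by 12.
For repeat: r(cons)+12=d, e(vowel)+10=o, p(cons)+12=b, e(vowel)+10=o, a(vowel)+10=k, t(cons)+12=f.

dobokf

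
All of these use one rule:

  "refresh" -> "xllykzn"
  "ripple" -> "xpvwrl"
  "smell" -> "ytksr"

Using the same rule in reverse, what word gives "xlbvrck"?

revolve

A repeating key of period 2 is used — shifts +6, +7 over and over.
Reversing it on xlbvrck: x−6=r, l−7=e, b−6=v, v−7=o, r−6=l, c−7=v, k−6=e.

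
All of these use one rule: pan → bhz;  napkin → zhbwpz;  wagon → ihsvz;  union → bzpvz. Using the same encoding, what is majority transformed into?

Two shifts are in play — +7 for a/e/i/o/u, +12 for every other letter.
On majority: m(cons)+12=y, a(vowel)+7=h, j(cons)+12=v, o(vowel)+7=v, r(cons)+12=d, i(vowel)+7=p, t(cons)+12=f, y(cons)+12=k.

yhvvdpfk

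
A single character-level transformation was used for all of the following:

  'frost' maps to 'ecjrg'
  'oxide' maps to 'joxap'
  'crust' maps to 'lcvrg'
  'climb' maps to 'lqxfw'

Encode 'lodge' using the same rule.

qjatp

f(5)→e(4) and r(17)→c(2) fit y≡15x+7 (mod 26); the inverse of 15 mod 26 is 7. This is an affine cipher: with a=0,…,z=25, each position x becomes (15x+7) mod 26.
On lodge: l(11)→15·11+7≡16=q; o(14)→15·14+7≡9=j; d(3)→15·3+7≡0=a; g(6)→15·6+7≡19=t; e(4)→15·4+7≡15=p (all mod 26).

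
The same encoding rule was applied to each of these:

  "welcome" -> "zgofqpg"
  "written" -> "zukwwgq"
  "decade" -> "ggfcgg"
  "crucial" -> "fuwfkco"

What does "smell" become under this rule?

vpgoo

Vowels shift forward by 2 and consonants shift forward by 3.
For smell: s(cons)+3=v, m(cons)+3=p, e(vowel)+2=g, l(cons)+3=o, l(cons)+3=o.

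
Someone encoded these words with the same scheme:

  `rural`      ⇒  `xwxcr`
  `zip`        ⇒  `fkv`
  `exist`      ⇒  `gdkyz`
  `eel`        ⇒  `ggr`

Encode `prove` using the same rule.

vxqbg

The shift depends on letter class: consonant r→x is +6, but vowel u→w is +2. Two shifts are in play — +2 for a/e/i/o/u, +6 for every other letter.
On prove: p(cons)+6=v, r(cons)+6=x, o(vowel)+2=q, v(cons)+6=b, e(vowel)+2=g.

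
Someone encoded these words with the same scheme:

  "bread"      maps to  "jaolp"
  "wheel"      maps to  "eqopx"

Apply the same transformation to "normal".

vxbxmy

In bread: b→j is +8, r→a is +9, e→o is +10, a→l is +11 — the shift increases by 1 each position. Each letter shifts forward by (position + 8), i.e. 8, 9, 10, … — the shift grows by one for each successive letter.
On normal: n+8=v, o+9=x, r+10=b, m+11=x, a+12=m, l+13=y.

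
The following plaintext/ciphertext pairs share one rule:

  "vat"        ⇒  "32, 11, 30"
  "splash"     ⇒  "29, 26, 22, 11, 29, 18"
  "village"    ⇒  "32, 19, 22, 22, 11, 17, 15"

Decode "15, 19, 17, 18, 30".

v is letter #22 and maps to 32: an offset of 10. Each letter is replaced by its alphabet position (a=1..z=26) + 10.
Undoing it on 15, 19, 17, 18, 30: 15→(15−10)÷1=5=e, 19→(19−10)÷1=9=i, 17→(17−10)÷1=7=g, 18→(18−10)÷1=8=h, 30→(30−10)÷1=20=t.

eight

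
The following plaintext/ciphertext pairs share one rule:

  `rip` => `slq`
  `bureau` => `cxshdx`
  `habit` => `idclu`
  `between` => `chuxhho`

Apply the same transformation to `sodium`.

The shift depends on letter class: consonant r→s is +1, but vowel i→l is +3. The rule splits by letter class: vowels +3, consonants +1.
On sodium: s(cons)+1=t, o(vowel)+3=r, d(cons)+1=e, i(vowel)+3=l, u(vowel)+3=x, m(cons)+1=n.

trelxn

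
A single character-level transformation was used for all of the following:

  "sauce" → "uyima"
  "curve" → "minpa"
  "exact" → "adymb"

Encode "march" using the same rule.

eynmv

s(18)→u(20) and a(0)→y(24) fit y≡7x+24 (mod 26); the inverse of 7 mod 26 is 15. Treating letters as 0–25, the rule is x ↦ 7x + 24 (mod 26).
Applying it to march: m(12)→7·12+24≡4=e; a(0)→7·0+24≡24=y; r(17)→7·17+24≡13=n; c(2)→7·2+24≡12=m; h(7)→7·7+24≡21=v (all mod 26).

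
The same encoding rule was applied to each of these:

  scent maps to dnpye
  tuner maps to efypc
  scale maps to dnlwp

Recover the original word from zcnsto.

Compare letters: s→d is +11, c→n is +11, e→p is +11 — a constant shift. This is a Caesar cipher with shift 11.
Reversing it on zcnsto: z−11=o, c−11=r, n−11=c, s−11=h, t−11=i, o−11=d.

orchid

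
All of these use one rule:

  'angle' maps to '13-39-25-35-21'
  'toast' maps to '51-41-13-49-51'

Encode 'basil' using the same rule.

15-13-49-29-35

a(#1)→13 and n(#14)→39: differences scale by 2, so n = 2·pos + 11. The formula is n = 2×(alphabet index, a=1) + 11.
Applying it to basil: b=2→15, a=1→13, s=19→49, i=9→29, l=12→35.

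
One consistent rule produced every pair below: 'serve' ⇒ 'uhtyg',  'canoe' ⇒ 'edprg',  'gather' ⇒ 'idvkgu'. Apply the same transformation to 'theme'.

vkgpg

A repeating key of period 2 is used — shifts +2, +3 over and over.
For theme: t+2=v, h+3=k, e+2=g, m+3=p, e+2=g.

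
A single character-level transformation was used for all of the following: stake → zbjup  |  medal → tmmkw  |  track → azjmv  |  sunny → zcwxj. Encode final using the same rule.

Each letter shifts forward by (position + 7), i.e. 7, 8, 9, … — the shift grows by one for each successive letter.
On final: f+7=m, i+8=q, n+9=w, a+10=k, l+11=w.

mqwkw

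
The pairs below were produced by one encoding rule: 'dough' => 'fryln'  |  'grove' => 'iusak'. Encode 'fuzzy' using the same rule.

hxdee

In dough: d→f is +2, o→r is +3, u→y is +4, g→l is +5 — the shift increases by 1 each position. Each letter shifts forward by (position + 2), i.e. 2, 3, 4, … — the shift grows by one for each successive letter.
On fuzzy: f+2=h, u+3=x, z+4=d, z+5=e, y+6=e.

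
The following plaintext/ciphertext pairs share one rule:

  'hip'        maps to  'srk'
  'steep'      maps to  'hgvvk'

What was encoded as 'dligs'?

Each pair mirrors across the alphabet (h↔s, i↔r, p↔k): positions sum to 25. Each letter is replaced by its mirror in the alphabet: a↔z, b↔y, c↔x, and so on (the Atbash cipher).
Undoing it on dligs: d↔w, l↔o, i↔r, g↔t, s↔h.

worth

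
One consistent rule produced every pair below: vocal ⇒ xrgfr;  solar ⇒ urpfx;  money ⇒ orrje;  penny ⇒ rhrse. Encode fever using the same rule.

hhzjx

In vocal: v→x is +2, o→r is +3, c→g is +4, a→f is +5 — the shift increases by 1 each position. Letter i (0-indexed) is shifted by i+2, so successive shifts are 2, 3, 4, ….
For fever: f+2=h, e+3=h, v+4=z, e+5=j, r+6=x.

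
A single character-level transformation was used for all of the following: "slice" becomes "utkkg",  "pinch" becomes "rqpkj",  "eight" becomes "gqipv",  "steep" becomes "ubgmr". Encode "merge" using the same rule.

Shifts by position in slice: pos 0: s→u (+2), pos 1: l→t (+8), pos 2: i→k (+2), pos 3: c→k (+8) — repeating every 2. A repeating key of period 2 is used — shifts +2, +8 over and over.
On merge: m+2=o, e+8=m, r+2=t, g+8=o, e+2=g.

omtog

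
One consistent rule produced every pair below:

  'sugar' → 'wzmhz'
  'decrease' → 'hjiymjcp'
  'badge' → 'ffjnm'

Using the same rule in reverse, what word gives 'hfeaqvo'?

In sugar: s→w is +4, u→z is +5, g→m is +6, a→h is +7 — the shift increases by 1 each position. Each letter shifts forward by (position + 4), i.e. 4, 5, 6, … — the shift grows by one for each successive letter.
Undoing it on hfeaqvo: h−4=d, f−5=a, e−6=y, a−7=t, q−8=i, v−9=m, o−10=e.

daytime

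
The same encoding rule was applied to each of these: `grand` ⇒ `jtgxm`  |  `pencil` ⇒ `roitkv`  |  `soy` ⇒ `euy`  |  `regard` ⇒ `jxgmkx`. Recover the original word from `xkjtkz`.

tender

The output letters match the input read backwards, each shifted +6: grand reversed is dnarg. The word is reversed, then every letter is shifted forward by 6.
Decoding xkjtkz: shift back: x−6=r, k−6=e, j−6=d, t−6=n, k−6=e, z−6=t → rednet; then reverse → tender.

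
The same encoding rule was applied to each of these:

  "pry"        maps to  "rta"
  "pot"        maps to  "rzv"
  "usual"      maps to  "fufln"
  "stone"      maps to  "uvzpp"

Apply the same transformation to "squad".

The shift depends on letter class: consonant p→r is +2, but vowel o→z is +11. Two shifts are in play — +11 for a/e/i/o/u, +2 for every other letter.
For squad: s(cons)+2=u, q(cons)+2=s, u(vowel)+11=f, a(vowel)+11=l, d(cons)+2=f.

usflf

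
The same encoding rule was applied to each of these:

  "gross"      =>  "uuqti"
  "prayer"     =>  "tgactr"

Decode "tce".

car

The output letters match the input read backwards, each shifted +2: gross reversed is ssorg. The word is reversed, then every letter is shifted forward by 2.
Decoding tce: shift back: t−2=r, c−2=a, e−2=c → rac; then reverse → car.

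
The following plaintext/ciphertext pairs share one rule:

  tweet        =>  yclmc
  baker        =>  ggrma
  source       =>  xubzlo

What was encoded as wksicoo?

Letter i (0-indexed) is shifted by i+5, so successive shifts are 5, 6, 7, ….
Undoing it on wksicoo: w−5=r, k−6=e, s−7=l, i−8=a, c−9=t, o−10=e, o−11=d.

related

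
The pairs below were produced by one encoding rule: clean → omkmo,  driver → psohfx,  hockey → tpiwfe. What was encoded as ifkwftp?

Shifts by position in clean: pos 0: c→o (+12), pos 1: l→m (+1), pos 2: e→k (+6), pos 3: a→m (+12), pos 4: n→o (+1) — repeating every 3. A repeating key of period 3 is used — shifts +12, +1, +6 over and over.
Undoing it on ifkwftp: i−12=w, f−1=e, k−6=e, w−12=k, f−1=e, t−6=n, p−12=d.

weekend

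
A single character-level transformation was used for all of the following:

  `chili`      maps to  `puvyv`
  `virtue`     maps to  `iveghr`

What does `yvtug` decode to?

This is a Caesar cipher with shift 13.
Reversing it on yvtug: y−13=l, v−13=i, t−13=g, u−13=h, g−13=t.

light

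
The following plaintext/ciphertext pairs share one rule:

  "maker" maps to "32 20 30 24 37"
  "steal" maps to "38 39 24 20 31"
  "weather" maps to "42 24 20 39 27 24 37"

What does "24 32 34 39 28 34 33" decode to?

emotion

m is letter #13 and maps to 32: an offset of 19. The number is (letter's place in the alphabet, a=1) + 19.
Undoing it on 24 32 34 39 28 34 33: 24→(24−19)÷1=5=e, 32→(32−19)÷1=13=m, 34→(34−19)÷1=15=o, 39→(39−19)÷1=20=t, 28→(28−19)÷1=9=i, 34→(34−19)÷1=15=o, 33→(33−19)÷1=14=n.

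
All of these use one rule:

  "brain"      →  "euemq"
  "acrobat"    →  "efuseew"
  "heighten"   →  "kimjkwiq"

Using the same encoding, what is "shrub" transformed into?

vkuye

The shift depends on letter class: consonant b→e is +3, but vowel a→e is +4. The rule splits by letter class: vowels +4, consonants +3.
On shrub: s(cons)+3=v, h(cons)+3=k, r(cons)+3=u, u(vowel)+4=y, b(cons)+3=e.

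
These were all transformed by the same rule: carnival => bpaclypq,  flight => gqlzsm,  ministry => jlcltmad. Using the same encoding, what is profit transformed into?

c(2)→b(1) and a(0)→p(15) fit y≡19x+15 (mod 26); the inverse of 19 mod 26 is 11. This is an affine cipher: with a=0,…,z=25, each position x becomes (19x+15) mod 26.
For profit: p(15)→19·15+15≡14=o; r(17)→19·17+15≡0=a; o(14)→19·14+15≡21=v; f(5)→19·5+15≡6=g; i(8)→19·8+15≡11=l; t(19)→19·19+15≡12=m (all mod 26).

oavglm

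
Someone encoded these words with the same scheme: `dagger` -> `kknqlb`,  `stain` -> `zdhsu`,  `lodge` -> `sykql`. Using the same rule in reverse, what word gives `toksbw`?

Shifts by position in dagger: pos 0: d→k (+7), pos 1: a→k (+10), pos 2: g→n (+7), pos 3: g→q (+10) — repeating every 2. A repeating key of period 2 is used — shifts +7, +10 over and over.
Undoing it on toksbw: t−7=m, o−10=e, k−7=d, s−10=i, b−7=u, w−10=m.

medium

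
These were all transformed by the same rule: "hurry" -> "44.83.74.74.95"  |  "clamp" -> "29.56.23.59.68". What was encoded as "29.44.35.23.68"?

cheap

h(#8)→44 and u(#21)→83: differences scale by 3, so n = 3·pos + 20. The formula is n = 3×(alphabet index, a=1) + 20.
Undoing it on 29.44.35.23.68: 29→(29−20)÷3=3=c, 44→(44−20)÷3=8=h, 35→(35−20)÷3=5=e, 23→(23−20)÷3=1=a, 68→(68−20)÷3=16=p.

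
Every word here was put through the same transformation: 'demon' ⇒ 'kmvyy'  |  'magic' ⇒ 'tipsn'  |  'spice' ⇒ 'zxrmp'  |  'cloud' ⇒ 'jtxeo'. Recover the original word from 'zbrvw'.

In demon: d→k is +7, e→m is +8, m→v is +9, o→y is +10 — the shift increases by 1 each position. Each letter shifts forward by (position + 7), i.e. 7, 8, 9, … — the shift grows by one for each successive letter.
Reversing it on zbrvw: z−7=s, b−8=t, r−9=i, v−10=l, w−11=l.

still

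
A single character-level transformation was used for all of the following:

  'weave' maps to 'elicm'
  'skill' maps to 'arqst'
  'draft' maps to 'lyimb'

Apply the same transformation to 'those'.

The shifts repeat in a cycle of length 2: positions 0,1,… shift by +8, +7, then the pattern repeats.
For those: t+8=b, h+7=o, o+8=w, s+7=z, e+8=m.

bowzm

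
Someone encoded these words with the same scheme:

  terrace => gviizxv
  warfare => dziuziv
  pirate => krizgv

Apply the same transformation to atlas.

zgozh

Each pair mirrors across the alphabet (t↔g, e↔v, r↔i): positions sum to 25. Each letter is replaced by its mirror in the alphabet: a↔z, b↔y, c↔x, and so on (the Atbash cipher).
Applying it to atlas: a↔z, t↔g, l↔o, a↔z, s↔h.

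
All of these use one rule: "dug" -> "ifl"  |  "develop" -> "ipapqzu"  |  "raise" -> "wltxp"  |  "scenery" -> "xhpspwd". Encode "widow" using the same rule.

btizb

The shift depends on letter class: consonant d→i is +5, but vowel u→f is +11. Vowels shift forward by 11 and consonants shift forward by 5.
Applying it to widow: w(cons)+5=b, i(vowel)+11=t, d(cons)+5=i, o(vowel)+11=z, w(cons)+5=b.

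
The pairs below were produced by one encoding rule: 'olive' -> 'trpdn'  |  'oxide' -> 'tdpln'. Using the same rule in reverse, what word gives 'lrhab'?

In olive: o→t is +5, l→r is +6, i→p is +7, v→d is +8 — the shift increases by 1 each position. Letter i (0-indexed) is shifted by i+5, so successive shifts are 5, 6, 7, ….
Decoding lrhab: l−5=g, r−6=l, h−7=a, a−8=s, b−9=s.

glass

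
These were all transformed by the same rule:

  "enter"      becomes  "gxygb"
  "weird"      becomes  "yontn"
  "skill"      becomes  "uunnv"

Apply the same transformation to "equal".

Shifts by position in enter: pos 0: e→g (+2), pos 1: n→x (+10), pos 2: t→y (+5), pos 3: e→g (+2), pos 4: r→b (+10) — repeating every 3. It's a Vigenère-style cipher with numeric key [2,10,5]: position i shifts by key[i mod 3].
On equal: e+2=g, q+10=a, u+5=z, a+2=c, l+10=v.

gazcv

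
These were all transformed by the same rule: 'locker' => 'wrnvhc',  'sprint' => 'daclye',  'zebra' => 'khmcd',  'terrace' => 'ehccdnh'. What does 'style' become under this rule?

The shift depends on letter class: consonant l→w is +11, but vowel o→r is +3. The rule splits by letter class: vowels +3, consonants +11.
For style: s(cons)+11=d, t(cons)+11=e, y(cons)+11=j, l(cons)+11=w, e(vowel)+3=h.

dejwh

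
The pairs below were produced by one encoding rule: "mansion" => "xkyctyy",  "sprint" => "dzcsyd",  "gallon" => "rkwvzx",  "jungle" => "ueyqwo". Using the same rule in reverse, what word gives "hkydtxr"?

Shifts by position in mansion: pos 0: m→x (+11), pos 1: a→k (+10), pos 2: n→y (+11), pos 3: s→c (+10) — repeating every 2. A repeating key of period 2 is used — shifts +11, +10 over and over.
Decoding hkydtxr: h−11=w, k−10=a, y−11=n, d−10=t, t−11=i, x−10=n, r−11=g.

wanting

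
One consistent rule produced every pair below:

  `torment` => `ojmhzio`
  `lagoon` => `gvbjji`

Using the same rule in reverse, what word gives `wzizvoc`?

Compare letters: t→o is +21, o→j is +21, r→m is +21 — a constant shift. Every letter moves 21 places later in the alphabet, wrapping around z→a.
Decoding wzizvoc: w−21=b, z−21=e, i−21=n, z−21=e, v−21=a, o−21=t, c−21=h.

beneath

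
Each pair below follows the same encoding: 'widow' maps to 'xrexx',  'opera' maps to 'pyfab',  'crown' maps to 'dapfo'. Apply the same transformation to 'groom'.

hapxn

Shifts by position in widow: pos 0: w→x (+1), pos 1: i→r (+9), pos 2: d→e (+1), pos 3: o→x (+9) — repeating every 2. The shifts repeat in a cycle of length 2: positions 0,1,… shift by +1, +9, then the pattern repeats.
For groom: g+1=h, r+9=a, o+1=p, o+9=x, m+1=n.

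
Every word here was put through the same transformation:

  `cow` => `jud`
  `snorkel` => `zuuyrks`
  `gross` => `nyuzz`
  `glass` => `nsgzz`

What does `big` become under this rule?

The rule splits by letter class: vowels +6, consonants +7.
For big: b(cons)+7=i, i(vowel)+6=o, g(cons)+7=n.

ion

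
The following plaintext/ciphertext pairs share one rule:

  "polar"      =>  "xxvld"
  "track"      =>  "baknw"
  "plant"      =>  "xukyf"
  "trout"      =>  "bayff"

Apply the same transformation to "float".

nuylf

In polar: p→x is +8, o→x is +9, l→v is +10, a→l is +11 — the shift increases by 1 each position. Letter i (0-indexed) is shifted by i+8, so successive shifts are 8, 9, 10, ….
Applying it to float: f+8=n, l+9=u, o+10=y, a+11=l, t+12=f.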